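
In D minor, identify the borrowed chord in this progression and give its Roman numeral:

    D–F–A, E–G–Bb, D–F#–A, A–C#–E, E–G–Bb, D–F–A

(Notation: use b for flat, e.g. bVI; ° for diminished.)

I

D minor has the diatonic set Dm, Edim, F, Gm, A, Bb, C (with V from harmonic minor). Of the given chords, D–F–A = Dm, E–G–Bb = Edim and A–C#–E = A are diatonic. D–F#–A is not: scale degree 1 in D minor carries Dm (i). In D major the chord on that degree is D, so here it functions as I, borrowed from the parallel major.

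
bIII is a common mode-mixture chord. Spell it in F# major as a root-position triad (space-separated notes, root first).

Scale degree 3 in F# major is A#. bIII uses the lowered form, A, taken from F# minor. Building the major chord from the parallel minor on A: A–C#–E.

A C# E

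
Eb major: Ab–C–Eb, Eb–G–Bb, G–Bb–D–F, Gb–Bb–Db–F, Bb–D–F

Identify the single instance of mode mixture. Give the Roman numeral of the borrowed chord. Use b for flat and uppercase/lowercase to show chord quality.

Eb major has the diatonic set Eb, Fm, Gm, Ab, Bb, Cm, Ddim. Of the given chords, Ab–C–Eb = Ab, Eb–G–Bb = Eb, G–Bb–D–F = Gm7 and Bb–D–F = Bb are diatonic. But Gb–Bb–Db–F is foreign: the diatonic iii on degree 3 is Gm, whereas Gbmaj7 comes from Eb minor. It is labeled bIIImaj7.

bIIImaj7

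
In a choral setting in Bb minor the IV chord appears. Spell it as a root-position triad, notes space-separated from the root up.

The root, Eb, is scale degree 4 — the same note in Bb minor and Bb major; only the chord quality changes. In Bb major the chord on Eb is Eb–G–Bb.

Eb G Bb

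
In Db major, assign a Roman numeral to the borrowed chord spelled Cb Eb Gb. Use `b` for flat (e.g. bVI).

In Db major scale degree 7 is C; Cb is its lowered form, from Db minor. Cb–Eb–Gb is a major chord — the form found in Db minor, not the diatonic vii° (Cdim). Borrowed into Db major it is written bVII.

bVII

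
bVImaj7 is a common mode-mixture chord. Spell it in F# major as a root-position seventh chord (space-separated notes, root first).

Scale degree 6 in F# major is D#. bVImaj7 uses the lowered form, D, taken from F# minor. Building the major-seventh chord from the parallel minor on D: D–F#–A–C#.

D F# A C#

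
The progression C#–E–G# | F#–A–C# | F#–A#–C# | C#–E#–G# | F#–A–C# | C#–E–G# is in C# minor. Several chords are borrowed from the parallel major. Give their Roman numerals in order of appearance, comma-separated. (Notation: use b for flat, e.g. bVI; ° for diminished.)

In C# minor (with V from harmonic minor) the diatonic chords are C#m, D#dim, E, F#m, G#, A, B. C#–E–G# = C#m and F#–A–C# = F#m are both diatonic. F#–A#–C# is not: scale degree 4 in C# minor carries F#m (iv). In C# major the chord on that degree is F#, so here it functions as IV, borrowed from the parallel major. But C#–E#–G# is foreign: the diatonic i on degree 1 is C#m, whereas C# comes from C# major. It is labeled I.

IV, I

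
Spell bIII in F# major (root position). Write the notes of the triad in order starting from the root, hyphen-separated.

A-C#-E

The root of bIII is the lowered 3rd degree: A# becomes A. Stacking thirds in F# minor on A gives A–C#–E.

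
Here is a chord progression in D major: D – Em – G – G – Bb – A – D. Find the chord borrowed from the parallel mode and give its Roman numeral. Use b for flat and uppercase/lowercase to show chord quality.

The diatonic triads in D major are D, Em, F#m, G, A, Bm, C#dim. D, Em, G and A all belong to that set. Bb (Bb–D–F) doesn't fit — on degree 6 D major would have Bm (vi). Bb is the degree-6 chord of D minor, so it is the borrowed bVI.

bVI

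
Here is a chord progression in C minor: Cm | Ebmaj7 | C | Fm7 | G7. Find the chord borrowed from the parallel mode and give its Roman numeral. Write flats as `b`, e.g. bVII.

I

In C minor (with V from harmonic minor) the diatonic chords are Cm, Ddim, Eb, Fm, G, Ab, Bb. Of the given chords, Cm, Ebmaj7, Fm7 and G7 are diatonic. But C (C–E–G) is foreign: the diatonic i on degree 1 is Cm, whereas C comes from C major. It is labeled I.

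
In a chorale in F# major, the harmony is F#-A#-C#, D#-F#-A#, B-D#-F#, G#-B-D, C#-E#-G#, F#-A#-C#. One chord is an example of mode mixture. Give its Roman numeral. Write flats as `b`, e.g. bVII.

ii°

The diatonic triads in F# major are F#, G#m, A#m, B, C#, D#m, E#dim. F#–A#–C# = F#, D#–F#–A# = D#m, B–D#–F# = B and C#–E#–G# = C# are all diatonic. G#–B–D doesn't fit — on degree 2 F# major would have G#m (ii). G#dim is the degree-2 chord of F# minor, so it is the borrowed ii°.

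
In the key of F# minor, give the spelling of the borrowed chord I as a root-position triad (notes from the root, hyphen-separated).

F#-A#-C#

I is built on scale degree 1, which is F# in both F# minor and its parallel. Building the major chord from the parallel major on F#: F#–A#–C#.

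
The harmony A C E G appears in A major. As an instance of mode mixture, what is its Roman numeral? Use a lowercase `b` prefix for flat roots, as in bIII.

The root A is the diatonic 1st degree of A major; the borrowing shows in the chord quality. Diatonically A major has A (I) on that degree; A–C–E–G is instead the minor-seventh chord native to A minor, so it takes the label i7.

i7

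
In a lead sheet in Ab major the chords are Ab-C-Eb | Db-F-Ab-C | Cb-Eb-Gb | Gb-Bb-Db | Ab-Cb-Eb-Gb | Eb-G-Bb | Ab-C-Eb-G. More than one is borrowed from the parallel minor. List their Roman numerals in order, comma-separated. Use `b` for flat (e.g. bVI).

bIII, bVII, i7

The diatonic triads in Ab major are Ab, Bbm, Cm, Db, Eb, Fm, Gdim. Ab–C–Eb = Ab, Db–F–Ab–C = Dbmaj7, Eb–G–Bb = Eb and Ab–C–Eb–G = Abmaj7 all belong to that set. Cb–Eb–Gb is not: scale degree 3 in Ab major carries Cm (iii). In Ab minor the chord on that degree is Cb, so here it functions as bIII, borrowed from the parallel minor. Gb–Bb–Db is not: scale degree 7 in Ab major carries Gdim (vii°). In Ab minor the chord on that degree is Gb, so here it functions as bVII, borrowed from the parallel minor. Ab–Cb–Eb–Gb doesn't fit — on degree 1 Ab major would have Ab (I). Abm7 is the degree-1 chord of Ab minor, so it is the borrowed i7.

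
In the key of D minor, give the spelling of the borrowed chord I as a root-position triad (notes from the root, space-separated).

D F# A

The root, D, is scale degree 1 — the same note in D minor and D major; only the chord quality changes. Building the major chord from the parallel major on D: D–F#–A.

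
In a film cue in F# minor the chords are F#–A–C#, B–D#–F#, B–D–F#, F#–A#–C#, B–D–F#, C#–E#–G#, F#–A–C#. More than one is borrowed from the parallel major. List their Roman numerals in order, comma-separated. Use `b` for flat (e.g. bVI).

In F# minor (with V from harmonic minor) the diatonic chords are F#m, G#dim, A, Bm, C#, D, E. F#–A–C# = F#m, B–D–F# = Bm and C#–E#–G# = C# are all diatonic. B–D#–F# doesn't fit — on degree 4 F# minor would have Bm (iv). B is the degree-4 chord of F# major, so it is the borrowed IV. F#–A#–C# is not: scale degree 1 in F# minor carries F#m (i). In F# major the chord on that degree is F#, so here it functions as I, borrowed from the parallel major.

IV, I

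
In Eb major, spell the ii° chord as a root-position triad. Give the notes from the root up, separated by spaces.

F Ab Cb

ii° is built on scale degree 2, which is F in both Eb major and its parallel. Stacking thirds in Eb minor on F gives F–Ab–Cb.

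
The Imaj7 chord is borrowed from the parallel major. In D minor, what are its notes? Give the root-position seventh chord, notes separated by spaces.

The root, D, is scale degree 1 — the same note in D minor and D major; only the chord quality changes. Building the major-seventh chord from the parallel major on D: D–F#–A–C#.

D F# A C#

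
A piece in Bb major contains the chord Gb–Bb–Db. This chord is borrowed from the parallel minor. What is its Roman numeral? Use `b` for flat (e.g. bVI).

bVI

Gb is the lowered form of scale degree 6 in Bb major (the diatonic degree 6 is G). The diatonic chord on degree 6 would be Gm (vi), but Gb–Bb–Db is the major chord from Bb minor. As a borrowed chord it is labeled bVI.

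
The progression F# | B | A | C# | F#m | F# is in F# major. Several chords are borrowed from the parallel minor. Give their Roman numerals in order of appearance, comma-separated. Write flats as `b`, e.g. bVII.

F# major has the diatonic set F#, G#m, A#m, B, C#, D#m, E#dim. F#, B and C# are all diatonic. A (A–C#–E) doesn't fit — on degree 3 F# major would have A#m (iii). A is the degree-3 chord of F# minor, so it is the borrowed bIII. F#m (F#–A–C#) is not: scale degree 1 in F# major carries F# (I). In F# minor the chord on that degree is F#m, so here it functions as i, borrowed from the parallel minor.

bIII, i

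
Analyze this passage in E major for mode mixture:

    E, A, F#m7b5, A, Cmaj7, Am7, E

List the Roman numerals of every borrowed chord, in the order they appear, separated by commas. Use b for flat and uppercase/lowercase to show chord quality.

iiø7, bVImaj7, iv7

The diatonic triads in E major are E, F#m, G#m, A, B, C#m, D#dim. E and A are both diatonic. But F#m7b5 (F#–A–C–E) is foreign: the diatonic ii on degree 2 is F#m, whereas F#m7b5 comes from E minor. It is labeled iiø7. But Cmaj7 (C–E–G–B) is foreign: the diatonic vi on degree 6 is C#m, whereas Cmaj7 comes from E minor. It is labeled bVImaj7. Am7 (A–C–E–G) doesn't fit — on degree 4 E major would have A (IV). Am7 is the degree-4 chord of E minor, so it is the borrowed iv7.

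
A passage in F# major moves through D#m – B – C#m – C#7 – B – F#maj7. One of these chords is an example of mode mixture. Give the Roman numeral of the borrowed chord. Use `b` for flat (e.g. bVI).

F# major has the diatonic set F#, G#m, A#m, B, C#, D#m, E#dim. D#m, B, C#7 and F#maj7 are all diatonic. C#m (C#–E–G#) doesn't fit — on degree 5 F# major would have C# (V). C#m is the degree-5 chord of F# minor, so it is the borrowed v.

v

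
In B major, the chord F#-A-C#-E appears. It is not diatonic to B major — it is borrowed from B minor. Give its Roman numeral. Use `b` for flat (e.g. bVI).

F# is scale degree 5 in B major. The diatonic chord on degree 5 would be F# (V), but F#–A–C#–E is the minor-seventh chord from B minor. As a borrowed chord it is labeled v7.

v7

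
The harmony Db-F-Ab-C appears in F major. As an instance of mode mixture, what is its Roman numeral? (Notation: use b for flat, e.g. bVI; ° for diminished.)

The root Db is the lowered 6th scale degree — diatonically F major has D there. The diatonic chord on degree 6 would be Dm (vi), but Db–F–Ab–C is the major-seventh chord from F minor. As a borrowed chord it is labeled bVImaj7.

bVImaj7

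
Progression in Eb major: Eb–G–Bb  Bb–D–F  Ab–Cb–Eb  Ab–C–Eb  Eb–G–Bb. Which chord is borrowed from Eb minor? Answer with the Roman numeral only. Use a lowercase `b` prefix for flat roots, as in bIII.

In Eb major the diatonic chords are Eb, Fm, Gm, Ab, Bb, Cm, Ddim. Of the given chords, Eb–G–Bb = Eb, Bb–D–F = Bb and Ab–C–Eb = Ab are diatonic. Ab–Cb–Eb is not: scale degree 4 in Eb major carries Ab (IV). In Eb minor the chord on that degree is Abm, so here it functions as iv, borrowed from the parallel minor.

iv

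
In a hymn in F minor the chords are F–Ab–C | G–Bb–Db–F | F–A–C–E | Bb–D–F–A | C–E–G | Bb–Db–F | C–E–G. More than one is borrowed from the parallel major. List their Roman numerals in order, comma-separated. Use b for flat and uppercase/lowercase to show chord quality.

Imaj7, IVmaj7

The diatonic triads in F minor (with V from harmonic minor) are Fm, Gdim, Ab, Bbm, C, Db, Eb. F–Ab–C = Fm, G–Bb–Db–F = Gm7b5, C–E–G = C and Bb–Db–F = Bbm all belong to that set. But F–A–C–E is foreign: the diatonic i on degree 1 is Fm, whereas Fmaj7 comes from F major. It is labeled Imaj7. Bb–D–F–A doesn't fit — on degree 4 F minor would have Bbm (iv). Bbmaj7 is the degree-4 chord of F major, so it is the borrowed IVmaj7.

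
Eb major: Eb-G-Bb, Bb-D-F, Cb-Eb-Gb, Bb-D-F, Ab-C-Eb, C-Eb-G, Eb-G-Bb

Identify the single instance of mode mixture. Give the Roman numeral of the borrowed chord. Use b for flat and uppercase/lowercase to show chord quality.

bVI

In Eb major the diatonic chords are Eb, Fm, Gm, Ab, Bb, Cm, Ddim. Of the given chords, Eb–G–Bb = Eb, Bb–D–F = Bb, Ab–C–Eb = Ab and C–Eb–G = Cm are diatonic. Cb–Eb–Gb doesn't fit — on degree 6 Eb major would have Cm (vi). Cb is the degree-6 chord of Eb minor, so it is the borrowed bVI.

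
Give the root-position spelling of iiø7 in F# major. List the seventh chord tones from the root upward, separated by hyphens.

The root, G#, is scale degree 2 — the same note in F# major and F# minor; only the chord quality changes. Stacking thirds in F# minor on G# gives G#–B–D–F#.

G#-B-D-F#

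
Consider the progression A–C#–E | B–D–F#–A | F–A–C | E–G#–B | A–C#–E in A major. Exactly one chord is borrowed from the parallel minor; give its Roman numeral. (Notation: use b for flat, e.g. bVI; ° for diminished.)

In A major the diatonic chords are A, Bm, C#m, D, E, F#m, G#dim. Of the given chords, A–C#–E = A, B–D–F#–A = Bm7 and E–G#–B = E are diatonic. F–A–C doesn't fit — on degree 6 A major would have F#m (vi). F is the degree-6 chord of A minor, so it is the borrowed bVI.

bVI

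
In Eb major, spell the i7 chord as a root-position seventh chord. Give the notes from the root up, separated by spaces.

The root, Eb, is scale degree 1 — the same note in Eb major and Eb minor; only the chord quality changes. In Eb minor the chord on Eb is Eb–Gb–Bb–Db.

Eb Gb Bb Db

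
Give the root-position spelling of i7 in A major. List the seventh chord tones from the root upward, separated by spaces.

A C E G

The root, A, is scale degree 1 — the same note in A major and A minor; only the chord quality changes. Stacking thirds in A minor on A gives A–C–E–G.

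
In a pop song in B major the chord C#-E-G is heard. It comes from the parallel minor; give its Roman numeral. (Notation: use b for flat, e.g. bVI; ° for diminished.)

ii°

The root C# is the diatonic 2nd degree of B major; the borrowing shows in the chord quality. Diatonically B major has C#m (ii) on that degree; C#–E–G is instead the diminished chord native to B minor, so it takes the label ii°.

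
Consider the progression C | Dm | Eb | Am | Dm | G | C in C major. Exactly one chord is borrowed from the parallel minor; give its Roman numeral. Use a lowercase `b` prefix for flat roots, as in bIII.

In C major the diatonic chords are C, Dm, Em, F, G, Am, Bdim. C, Dm, Am and G all belong to that set. Eb (Eb–G–Bb) doesn't fit — on degree 3 C major would have Em (iii). Eb is the degree-3 chord of C minor, so it is the borrowed bIII.

bIII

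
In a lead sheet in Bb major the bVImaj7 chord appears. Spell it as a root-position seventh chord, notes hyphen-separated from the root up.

Gb-Bb-Db-F

The root of bVImaj7 is the lowered 6th degree: G becomes Gb. Stacking thirds in Bb minor on Gb gives Gb–Bb–Db–F.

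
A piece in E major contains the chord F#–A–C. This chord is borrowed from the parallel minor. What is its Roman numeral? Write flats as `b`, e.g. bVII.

ii°

F# is scale degree 2 in E major. Diatonically E major has F#m (ii) on that degree; F#–A–C is instead the diminished chord native to E minor, so it takes the label ii°.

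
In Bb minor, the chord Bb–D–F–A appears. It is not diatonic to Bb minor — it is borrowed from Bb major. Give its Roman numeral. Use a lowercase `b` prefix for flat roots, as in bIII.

The root Bb is the diatonic 1st degree of Bb minor; the borrowing shows in the chord quality. Bb–D–F–A is a major-seventh chord — the form found in Bb major, not the diatonic i (Bbm). Borrowed into Bb minor it is written Imaj7.

Imaj7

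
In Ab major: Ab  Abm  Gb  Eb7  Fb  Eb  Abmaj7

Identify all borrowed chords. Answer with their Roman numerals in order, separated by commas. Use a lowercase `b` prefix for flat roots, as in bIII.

i, bVII, bVI

In Ab major the diatonic chords are Ab, Bbm, Cm, Db, Eb, Fm, Gdim. Ab, Eb7, Eb and Abmaj7 are all diatonic. But Abm (Ab–Cb–Eb) is foreign: the diatonic I on degree 1 is Ab, whereas Abm comes from Ab minor. It is labeled i. But Gb (Gb–Bb–Db) is foreign: the diatonic vii° on degree 7 is Gdim, whereas Gb comes from Ab minor. It is labeled bVII. Fb (Fb–Ab–Cb) doesn't fit — on degree 6 Ab major would have Fm (vi). Fb is the degree-6 chord of Ab minor, so it is the borrowed bVI.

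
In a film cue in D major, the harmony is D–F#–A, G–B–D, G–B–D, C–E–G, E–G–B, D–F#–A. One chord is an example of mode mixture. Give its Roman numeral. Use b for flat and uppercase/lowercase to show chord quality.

D major has the diatonic set D, Em, F#m, G, A, Bm, C#dim. D–F#–A = D, G–B–D = G and E–G–B = Em all belong to that set. But C–E–G is foreign: the diatonic vii° on degree 7 is C#dim, whereas C comes from D minor. It is labeled bVII.

bVII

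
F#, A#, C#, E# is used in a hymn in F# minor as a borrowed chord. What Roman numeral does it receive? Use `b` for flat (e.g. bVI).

Imaj7

The root F# is the diatonic 1st degree of F# minor; the borrowing shows in the chord quality. The diatonic chord on degree 1 would be F#m (i), but F#–A#–C#–E# is the major-seventh chord from F# major. As a borrowed chord it is labeled Imaj7.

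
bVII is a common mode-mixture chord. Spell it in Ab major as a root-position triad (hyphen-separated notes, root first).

Scale degree 7 in Ab major is G. bVII uses the lowered form, Gb, taken from Ab minor. Building the major chord from the parallel minor on Gb: Gb–Bb–Db.

Gb-Bb-Db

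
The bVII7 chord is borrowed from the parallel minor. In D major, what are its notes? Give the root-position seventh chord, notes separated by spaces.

bVII7 is built on the lowered scale degree 7. In D major degree 7 is C#; lowered it becomes C. In D minor the chord on C is C–E–G–Bb.

C E G Bb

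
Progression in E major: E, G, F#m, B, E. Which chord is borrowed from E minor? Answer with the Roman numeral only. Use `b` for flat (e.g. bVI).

The diatonic triads in E major are E, F#m, G#m, A, B, C#m, D#dim. E, F#m and B are all diatonic. G (G–B–D) is not: scale degree 3 in E major carries G#m (iii). In E minor the chord on that degree is G, so here it functions as bIII, borrowed from the parallel minor.

bIII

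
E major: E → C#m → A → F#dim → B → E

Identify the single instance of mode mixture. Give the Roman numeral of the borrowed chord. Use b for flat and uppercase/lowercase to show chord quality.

The diatonic triads in E major are E, F#m, G#m, A, B, C#m, D#dim. E, C#m, A and B all belong to that set. F#dim (F#–A–C) doesn't fit — on degree 2 E major would have F#m (ii). F#dim is the degree-2 chord of E minor, so it is the borrowed ii°.

ii°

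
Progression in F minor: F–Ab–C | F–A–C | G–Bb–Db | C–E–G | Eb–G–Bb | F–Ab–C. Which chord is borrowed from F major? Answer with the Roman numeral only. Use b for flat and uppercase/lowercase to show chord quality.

In F minor (with V from harmonic minor) the diatonic chords are Fm, Gdim, Ab, Bbm, C, Db, Eb. F–Ab–C = Fm, G–Bb–Db = Gdim, C–E–G = C and Eb–G–Bb = Eb all belong to that set. F–A–C doesn't fit — on degree 1 F minor would have Fm (i). F is the degree-1 chord of F major, so it is the borrowed I.

I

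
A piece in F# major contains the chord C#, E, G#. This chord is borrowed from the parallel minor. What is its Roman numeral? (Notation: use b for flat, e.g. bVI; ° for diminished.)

v

The root C# is the diatonic 5th degree of F# major; the borrowing shows in the chord quality. C#–E–G# is a minor chord — the form found in F# minor, not the diatonic V (C#). Borrowed into F# major it is written v.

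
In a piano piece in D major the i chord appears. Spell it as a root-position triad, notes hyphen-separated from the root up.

D-F-A

i is built on scale degree 1, which is D in both D major and its parallel. Stacking thirds in D minor on D gives D–F–A.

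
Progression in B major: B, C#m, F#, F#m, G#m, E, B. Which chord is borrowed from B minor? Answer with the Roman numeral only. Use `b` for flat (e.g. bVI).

v

The diatonic triads in B major are B, C#m, D#m, E, F#, G#m, A#dim. B, C#m, F#, G#m and E are all diatonic. F#m (F#–A–C#) doesn't fit — on degree 5 B major would have F# (V). F#m is the degree-5 chord of B minor, so it is the borrowed v.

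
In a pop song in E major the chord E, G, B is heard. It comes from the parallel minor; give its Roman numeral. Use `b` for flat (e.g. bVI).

i

E is scale degree 1 in E major. Diatonically E major has E (I) on that degree; E–G–B is instead the minor chord native to E minor, so it takes the label i.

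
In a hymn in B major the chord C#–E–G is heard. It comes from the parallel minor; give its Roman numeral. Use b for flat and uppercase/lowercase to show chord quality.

ii°

C# is scale degree 2 in B major. The diatonic chord on degree 2 would be C#m (ii), but C#–E–G is the diminished chord from B minor. As a borrowed chord it is labeled ii°.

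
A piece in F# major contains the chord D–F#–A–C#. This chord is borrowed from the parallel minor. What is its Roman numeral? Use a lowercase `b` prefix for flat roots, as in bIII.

bVImaj7

In F# major scale degree 6 is D#; D is its lowered form, from F# minor. The diatonic chord on degree 6 would be D#m (vi), but D–F#–A–C# is the major-seventh chord from F# minor. As a borrowed chord it is labeled bVImaj7.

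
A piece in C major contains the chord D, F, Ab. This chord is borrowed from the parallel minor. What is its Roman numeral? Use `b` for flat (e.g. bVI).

ii°

D is scale degree 2 in C major. Diatonically C major has Dm (ii) on that degree; D–F–Ab is instead the diminished chord native to C minor, so it takes the label ii°.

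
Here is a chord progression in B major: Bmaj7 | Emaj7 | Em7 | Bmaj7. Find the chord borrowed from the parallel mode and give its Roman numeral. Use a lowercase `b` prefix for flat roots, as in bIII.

B major has the diatonic set B, C#m, D#m, E, F#, G#m, A#dim. Of the given chords, Bmaj7 and Emaj7 are diatonic. Em7 (E–G–B–D) doesn't fit — on degree 4 B major would have E (IV). Em7 is the degree-4 chord of B minor, so it is the borrowed iv7.

iv7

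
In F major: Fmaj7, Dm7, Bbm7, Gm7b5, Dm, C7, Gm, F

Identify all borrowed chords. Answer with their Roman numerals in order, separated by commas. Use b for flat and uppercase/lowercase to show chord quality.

iv7, iiø7

The diatonic triads in F major are F, Gm, Am, Bb, C, Dm, Edim. Of the given chords, Fmaj7, Dm7, Dm, C7, Gm and F are diatonic. Bbm7 (Bb–Db–F–Ab) is not: scale degree 4 in F major carries Bb (IV). In F minor the chord on that degree is Bbm7, so here it functions as iv7, borrowed from the parallel minor. But Gm7b5 (G–Bb–Db–F) is foreign: the diatonic ii on degree 2 is Gm, whereas Gm7b5 comes from F minor. It is labeled iiø7.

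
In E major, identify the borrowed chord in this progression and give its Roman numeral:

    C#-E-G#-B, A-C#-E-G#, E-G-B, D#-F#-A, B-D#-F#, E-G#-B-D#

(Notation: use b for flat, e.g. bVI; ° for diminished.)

In E major the diatonic chords are E, F#m, G#m, A, B, C#m, D#dim. C#–E–G#–B = C#m7, A–C#–E–G# = Amaj7, D#–F#–A = D#dim, B–D#–F# = B and E–G#–B–D# = Emaj7 all belong to that set. E–G–B is not: scale degree 1 in E major carries E (I). In E minor the chord on that degree is Em, so here it functions as i, borrowed from the parallel minor.

i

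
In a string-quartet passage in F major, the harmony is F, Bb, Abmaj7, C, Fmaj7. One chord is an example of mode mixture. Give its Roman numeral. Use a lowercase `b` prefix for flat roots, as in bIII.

F major has the diatonic set F, Gm, Am, Bb, C, Dm, Edim. F, Bb, C and Fmaj7 are all diatonic. But Abmaj7 (Ab–C–Eb–G) is foreign: the diatonic iii on degree 3 is Am, whereas Abmaj7 comes from F minor. It is labeled bIIImaj7.

bIIImaj7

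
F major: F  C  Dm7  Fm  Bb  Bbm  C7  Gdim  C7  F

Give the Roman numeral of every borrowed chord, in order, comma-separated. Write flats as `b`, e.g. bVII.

i, iv, ii°

In F major the diatonic chords are F, Gm, Am, Bb, C, Dm, Edim. Of the given chords, F, C, Dm7, Bb and C7 are diatonic. Fm (F–Ab–C) doesn't fit — on degree 1 F major would have F (I). Fm is the degree-1 chord of F minor, so it is the borrowed i. But Bbm (Bb–Db–F) is foreign: the diatonic IV on degree 4 is Bb, whereas Bbm comes from F minor. It is labeled iv. But Gdim (G–Bb–Db) is foreign: the diatonic ii on degree 2 is Gm, whereas Gdim comes from F minor. It is labeled ii°.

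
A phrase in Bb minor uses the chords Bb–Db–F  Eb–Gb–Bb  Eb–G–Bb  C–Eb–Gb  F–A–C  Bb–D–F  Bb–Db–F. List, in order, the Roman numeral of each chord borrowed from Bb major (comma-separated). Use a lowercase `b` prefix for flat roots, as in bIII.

IV, I

Bb minor has the diatonic set Bbm, Cdim, Db, Ebm, F, Gb, Ab (with V from harmonic minor). Bb–Db–F = Bbm, Eb–Gb–Bb = Ebm, C–Eb–Gb = Cdim and F–A–C = F all belong to that set. Eb–G–Bb doesn't fit — on degree 4 Bb minor would have Ebm (iv). Eb is the degree-4 chord of Bb major, so it is the borrowed IV. Bb–D–F is not: scale degree 1 in Bb minor carries Bbm (i). In Bb major the chord on that degree is Bb, so here it functions as I, borrowed from the parallel major.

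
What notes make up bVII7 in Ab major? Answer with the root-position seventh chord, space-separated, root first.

Gb Bb Db Fb

Scale degree 7 in Ab major is G. bVII7 uses the lowered form, Gb, taken from Ab minor. Building the dominant-seventh chord from the parallel minor on Gb: Gb–Bb–Db–Fb.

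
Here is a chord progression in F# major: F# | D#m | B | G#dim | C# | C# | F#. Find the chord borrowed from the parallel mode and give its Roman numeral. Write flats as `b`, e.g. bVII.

ii°

F# major has the diatonic set F#, G#m, A#m, B, C#, D#m, E#dim. Of the given chords, F#, D#m, B and C# are diatonic. G#dim (G#–B–D) is not: scale degree 2 in F# major carries G#m (ii). In F# minor the chord on that degree is G#dim, so here it functions as ii°, borrowed from the parallel minor.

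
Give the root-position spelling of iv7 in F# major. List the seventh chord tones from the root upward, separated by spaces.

B D F# A

iv7 is built on scale degree 4, which is B in both F# major and its parallel. In F# minor the chord on B is B–D–F#–A.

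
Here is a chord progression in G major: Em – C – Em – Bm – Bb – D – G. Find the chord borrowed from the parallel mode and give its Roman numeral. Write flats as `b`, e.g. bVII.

In G major the diatonic chords are G, Am, Bm, C, D, Em, F#dim. Em, C, Bm, D and G are all diatonic. But Bb (Bb–D–F) is foreign: the diatonic iii on degree 3 is Bm, whereas Bb comes from G minor. It is labeled bIII.

bIII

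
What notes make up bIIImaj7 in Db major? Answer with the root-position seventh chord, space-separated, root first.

Fb Ab Cb Eb

The root of bIIImaj7 is the lowered 3rd degree: F becomes Fb. Stacking thirds in Db minor on Fb gives Fb–Ab–Cb–Eb.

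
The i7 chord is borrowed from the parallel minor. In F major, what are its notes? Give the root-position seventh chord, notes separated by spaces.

i7 is built on scale degree 1, which is F in both F major and its parallel. In F minor the chord on F is F–Ab–C–Eb.

F Ab C Eb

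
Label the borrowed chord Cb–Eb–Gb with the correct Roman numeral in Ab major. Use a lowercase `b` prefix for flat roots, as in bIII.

bIII

Cb is the lowered form of scale degree 3 in Ab major (the diatonic degree 3 is C). Diatonically Ab major has Cm (iii) on that degree; Cb–Eb–Gb is instead the major chord native to Ab minor, so it takes the label bIII.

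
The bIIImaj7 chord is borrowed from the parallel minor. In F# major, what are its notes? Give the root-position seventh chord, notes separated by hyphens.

A-C#-E-G#

Scale degree 3 in F# major is A#. bIIImaj7 uses the lowered form, A, taken from F# minor. Building the major-seventh chord from the parallel minor on A: A–C#–E–G#.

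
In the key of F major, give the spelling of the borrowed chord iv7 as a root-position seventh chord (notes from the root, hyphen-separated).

Bb-Db-F-Ab

iv7 is built on scale degree 4, which is Bb in both F major and its parallel. Building the minor-seventh chord from the parallel minor on Bb: Bb–Db–F–Ab.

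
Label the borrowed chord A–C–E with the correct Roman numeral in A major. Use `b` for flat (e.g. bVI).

i

A is scale degree 1 in A major. A–C–E is a minor chord — the form found in A minor, not the diatonic I (A). Borrowed into A major it is written i.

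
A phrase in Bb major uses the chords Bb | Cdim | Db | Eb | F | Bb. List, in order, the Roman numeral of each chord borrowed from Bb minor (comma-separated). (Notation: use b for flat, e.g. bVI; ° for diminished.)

Bb major has the diatonic set Bb, Cm, Dm, Eb, F, Gm, Adim. Of the given chords, Bb, Eb and F are diatonic. But Cdim (C–Eb–Gb) is foreign: the diatonic ii on degree 2 is Cm, whereas Cdim comes from Bb minor. It is labeled ii°. Db (Db–F–Ab) doesn't fit — on degree 3 Bb major would have Dm (iii). Db is the degree-3 chord of Bb minor, so it is the borrowed bIII.

ii°, bIII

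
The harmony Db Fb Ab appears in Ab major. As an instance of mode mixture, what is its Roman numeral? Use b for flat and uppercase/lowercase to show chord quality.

Db is scale degree 4 in Ab major. Db–Fb–Ab is a minor chord — the form found in Ab minor, not the diatonic IV (Db). Borrowed into Ab major it is written iv.

iv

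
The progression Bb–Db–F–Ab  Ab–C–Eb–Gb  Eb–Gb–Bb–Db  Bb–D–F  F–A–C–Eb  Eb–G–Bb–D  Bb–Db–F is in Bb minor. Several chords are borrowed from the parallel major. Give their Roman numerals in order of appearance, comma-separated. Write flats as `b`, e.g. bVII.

I, IVmaj7

Bb minor has the diatonic set Bbm, Cdim, Db, Ebm, F, Gb, Ab (with V from harmonic minor). Bb–Db–F–Ab = Bbm7, Ab–C–Eb–Gb = Ab7, Eb–Gb–Bb–Db = Ebm7, F–A–C–Eb = F7 and Bb–Db–F = Bbm are all diatonic. But Bb–D–F is foreign: the diatonic i on degree 1 is Bbm, whereas Bb comes from Bb major. It is labeled I. Eb–G–Bb–D doesn't fit — on degree 4 Bb minor would have Ebm (iv). Ebmaj7 is the degree-4 chord of Bb major, so it is the borrowed IVmaj7.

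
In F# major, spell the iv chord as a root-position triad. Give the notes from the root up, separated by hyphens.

iv is built on scale degree 4, which is B in both F# major and its parallel. Building the minor chord from the parallel minor on B: B–D–F#.

B-D-F#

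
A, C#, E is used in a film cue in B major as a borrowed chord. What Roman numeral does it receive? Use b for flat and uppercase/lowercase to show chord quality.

bVII

A is the lowered form of scale degree 7 in B major (the diatonic degree 7 is A#). Diatonically B major has A#dim (vii°) on that degree; A–C#–E is instead the major chord native to B minor, so it takes the label bVII.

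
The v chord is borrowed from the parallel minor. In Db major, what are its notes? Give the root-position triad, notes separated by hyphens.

Ab-Cb-Eb

v is built on scale degree 5, which is Ab in both Db major and its parallel. In Db minor the chord on Ab is Ab–Cb–Eb.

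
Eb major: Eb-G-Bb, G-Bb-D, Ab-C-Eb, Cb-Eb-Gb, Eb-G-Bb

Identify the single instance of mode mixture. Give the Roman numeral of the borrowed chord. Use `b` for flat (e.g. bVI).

bVI

Eb major has the diatonic set Eb, Fm, Gm, Ab, Bb, Cm, Ddim. Eb–G–Bb = Eb, G–Bb–D = Gm and Ab–C–Eb = Ab all belong to that set. Cb–Eb–Gb is not: scale degree 6 in Eb major carries Cm (vi). In Eb minor the chord on that degree is Cb, so here it functions as bVI, borrowed from the parallel minor.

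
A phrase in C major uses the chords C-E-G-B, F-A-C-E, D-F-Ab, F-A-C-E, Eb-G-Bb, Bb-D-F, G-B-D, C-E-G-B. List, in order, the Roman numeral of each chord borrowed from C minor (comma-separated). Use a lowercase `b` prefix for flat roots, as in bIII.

ii°, bIII, bVII

In C major the diatonic chords are C, Dm, Em, F, G, Am, Bdim. C–E–G–B = Cmaj7, F–A–C–E = Fmaj7 and G–B–D = G are all diatonic. D–F–Ab doesn't fit — on degree 2 C major would have Dm (ii). Ddim is the degree-2 chord of C minor, so it is the borrowed ii°. Eb–G–Bb is not: scale degree 3 in C major carries Em (iii). In C minor the chord on that degree is Eb, so here it functions as bIII, borrowed from the parallel minor. But Bb–D–F is foreign: the diatonic vii° on degree 7 is Bdim, whereas Bb comes from C minor. It is labeled bVII.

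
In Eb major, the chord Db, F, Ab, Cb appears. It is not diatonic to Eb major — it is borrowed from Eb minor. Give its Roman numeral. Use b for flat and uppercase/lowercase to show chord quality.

Db is the lowered form of scale degree 7 in Eb major (the diatonic degree 7 is D). Db–F–Ab–Cb is a dominant-seventh chord — the form found in Eb minor, not the diatonic vii° (Ddim). Borrowed into Eb major it is written bVII7.

bVII7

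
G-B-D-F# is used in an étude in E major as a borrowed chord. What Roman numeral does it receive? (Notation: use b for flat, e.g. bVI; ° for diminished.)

The root G is the lowered 3rd scale degree — diatonically E major has G# there. G–B–D–F# is a major-seventh chord — the form found in E minor, not the diatonic iii (G#m). Borrowed into E major it is written bIIImaj7.

bIIImaj7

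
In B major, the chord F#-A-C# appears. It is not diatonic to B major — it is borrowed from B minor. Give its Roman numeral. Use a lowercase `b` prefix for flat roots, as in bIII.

v

F# is scale degree 5 in B major. Diatonically B major has F# (V) on that degree; F#–A–C# is instead the minor chord native to B minor, so it takes the label v.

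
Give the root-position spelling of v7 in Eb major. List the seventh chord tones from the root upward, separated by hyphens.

The root, Bb, is scale degree 5 — the same note in Eb major and Eb minor; only the chord quality changes. Building the minor-seventh chord from the parallel minor on Bb: Bb–Db–F–Ab.

Bb-Db-F-Ab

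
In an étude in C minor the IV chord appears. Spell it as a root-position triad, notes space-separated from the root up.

The root, F, is scale degree 4 — the same note in C minor and C major; only the chord quality changes. Building the major chord from the parallel major on F: F–A–C.

F A C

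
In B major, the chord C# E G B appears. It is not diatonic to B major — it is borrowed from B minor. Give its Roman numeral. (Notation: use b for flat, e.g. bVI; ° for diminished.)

C# is scale degree 2 in B major. C#–E–G–B is a half-diminished-seventh chord — the form found in B minor, not the diatonic ii (C#m). Borrowed into B major it is written iiø7.

iiø7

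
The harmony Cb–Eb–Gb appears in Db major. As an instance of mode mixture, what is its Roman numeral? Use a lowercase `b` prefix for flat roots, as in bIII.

The root Cb is the lowered 7th scale degree — diatonically Db major has C there. Diatonically Db major has Cdim (vii°) on that degree; Cb–Eb–Gb is instead the major chord native to Db minor, so it takes the label bVII.

bVII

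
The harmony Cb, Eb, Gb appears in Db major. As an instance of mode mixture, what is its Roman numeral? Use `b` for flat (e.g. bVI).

bVII

Cb is the lowered form of scale degree 7 in Db major (the diatonic degree 7 is C). The diatonic chord on degree 7 would be Cdim (vii°), but Cb–Eb–Gb is the major chord from Db minor. As a borrowed chord it is labeled bVII.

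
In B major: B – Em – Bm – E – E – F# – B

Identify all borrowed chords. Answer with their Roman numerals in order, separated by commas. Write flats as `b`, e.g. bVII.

iv, i

The diatonic triads in B major are B, C#m, D#m, E, F#, G#m, A#dim. B, E and F# all belong to that set. But Em (E–G–B) is foreign: the diatonic IV on degree 4 is E, whereas Em comes from B minor. It is labeled iv. Bm (B–D–F#) is not: scale degree 1 in B major carries B (I). In B minor the chord on that degree is Bm, so here it functions as i, borrowed from the parallel minor.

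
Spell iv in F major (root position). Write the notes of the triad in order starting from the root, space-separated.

The root, Bb, is scale degree 4 — the same note in F major and F minor; only the chord quality changes. Building the minor chord from the parallel minor on Bb: Bb–Db–F.

Bb Db F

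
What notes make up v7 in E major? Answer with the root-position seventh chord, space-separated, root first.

The root, B, is scale degree 5 — the same note in E major and E minor; only the chord quality changes. Stacking thirds in E minor on B gives B–D–F#–A.

B D F# A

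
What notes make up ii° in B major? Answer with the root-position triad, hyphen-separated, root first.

C#-E-G

The root, C#, is scale degree 2 — the same note in B major and B minor; only the chord quality changes. Building the diminished chord from the parallel minor on C#: C#–E–G.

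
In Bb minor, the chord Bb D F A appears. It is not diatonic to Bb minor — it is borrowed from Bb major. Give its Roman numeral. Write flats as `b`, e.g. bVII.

The root Bb is the diatonic 1st degree of Bb minor; the borrowing shows in the chord quality. The diatonic chord on degree 1 would be Bbm (i), but Bb–D–F–A is the major-seventh chord from Bb major. As a borrowed chord it is labeled Imaj7.

Imaj7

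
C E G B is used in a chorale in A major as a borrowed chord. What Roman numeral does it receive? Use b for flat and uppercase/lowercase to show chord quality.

bIIImaj7

In A major scale degree 3 is C#; C is its lowered form, from A minor. The diatonic chord on degree 3 would be C#m (iii), but C–E–G–B is the major-seventh chord from A minor. As a borrowed chord it is labeled bIIImaj7.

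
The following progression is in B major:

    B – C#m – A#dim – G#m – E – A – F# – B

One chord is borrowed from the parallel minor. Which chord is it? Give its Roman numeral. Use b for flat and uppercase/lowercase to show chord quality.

B major has the diatonic set B, C#m, D#m, E, F#, G#m, A#dim. B, C#m, A#dim, G#m, E and F# all belong to that set. A (A–C#–E) doesn't fit — on degree 7 B major would have A#dim (vii°). A is the degree-7 chord of B minor, so it is the borrowed bVII.

bVII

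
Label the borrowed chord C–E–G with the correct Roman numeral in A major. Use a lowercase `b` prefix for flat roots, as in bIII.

The root C is the lowered 3rd scale degree — diatonically A major has C# there. C–E–G is a major chord — the form found in A minor, not the diatonic iii (C#m). Borrowed into A major it is written bIII.

bIII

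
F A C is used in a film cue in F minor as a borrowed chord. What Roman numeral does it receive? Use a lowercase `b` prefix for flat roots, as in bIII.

The root F is the diatonic 1st degree of F minor; the borrowing shows in the chord quality. F–A–C is a major chord — the form found in F major, not the diatonic i (Fm). Borrowed into F minor it is written I.

I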